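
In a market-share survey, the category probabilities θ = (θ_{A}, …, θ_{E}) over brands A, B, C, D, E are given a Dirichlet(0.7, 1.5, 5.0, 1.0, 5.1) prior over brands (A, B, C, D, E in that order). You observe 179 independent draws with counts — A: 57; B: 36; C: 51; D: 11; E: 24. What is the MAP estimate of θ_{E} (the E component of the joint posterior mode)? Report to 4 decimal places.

0.1500

The Dirichlet prior is conjugate to the Multinomial likelihood: each posterior αⱼ = prior αⱼ + observed count nⱼ.
Posterior concentration: (57.7, 37.5, 56.0, 12.0, 29.1), total = 192.3.
Joint mode component: (α_{E}−1)/(Σα−K) = 28.1/187.3 = 0.1500.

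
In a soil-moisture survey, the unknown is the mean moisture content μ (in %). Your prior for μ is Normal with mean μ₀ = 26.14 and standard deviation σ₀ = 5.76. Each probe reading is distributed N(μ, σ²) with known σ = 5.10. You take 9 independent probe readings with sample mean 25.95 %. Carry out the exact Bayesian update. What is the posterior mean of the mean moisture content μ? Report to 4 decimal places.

25.9652

For Normal data with known variance σ², a Normal(μ₀, σ₀²) prior on μ is conjugate. Posterior precision = 1/σ₀² + n/σ²; posterior mean is the precision-weighted average of μ₀ and x̄.
n·x̄ = 9·25.95 = 233.55.
σ₀² = 5.76² = 33.1776, σ² = 5.10² = 26.01; σ² + n·σ₀² = 26.01 + 9·33.1776 = 324.6084.
Posterior mean = (μ₀/σ₀² + n·x̄/σ²)/(1/σ₀² + n/σ²) = (σ²·μ₀ + σ₀²·n·x̄)/(σ² + n·σ₀²) = (26.01·26.14 + 33.1776·233.55)/324.6084 = 8428.52988/324.6084 = 25.9652.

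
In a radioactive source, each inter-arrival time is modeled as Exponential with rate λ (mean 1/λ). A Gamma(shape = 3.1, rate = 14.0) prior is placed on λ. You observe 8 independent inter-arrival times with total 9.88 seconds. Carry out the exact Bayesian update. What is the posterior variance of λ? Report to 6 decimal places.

With a Gamma(shape α, rate β) prior on the exponential rate λ, the posterior after n observations with total T = Σxᵢ is Gamma(α+n, β+T).
Posterior: Gamma(3.1+8, 14.0+9.88) = Gamma(11.1, 23.88).
Var = α/β² = 0.019465.

0.019465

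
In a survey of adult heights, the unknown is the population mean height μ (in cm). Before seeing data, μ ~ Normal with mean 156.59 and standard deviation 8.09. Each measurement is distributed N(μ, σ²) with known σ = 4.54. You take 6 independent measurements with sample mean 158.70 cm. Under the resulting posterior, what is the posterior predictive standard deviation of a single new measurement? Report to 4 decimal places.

For Normal data with known variance σ², a Normal(μ₀, σ₀²) prior on μ is conjugate. Posterior precision = 1/σ₀² + n/σ²; posterior mean is the precision-weighted average of μ₀ and x̄.
σ₀² = 8.09² = 65.4481, σ² = 4.54² = 20.6116; σ² + n·σ₀² = 20.6116 + 6·65.4481 = 413.3002.
Posterior precision = 1/σ₀² + n/σ² = 1/65.4481 + 6/20.6116 = (σ² + n·σ₀²)/(σ₀²σ²) = 413.3002/(65.4481·20.6116); posterior variance σₙ² = σ₀²σ²/(σ² + n·σ₀²) = 65.4481·20.6116/413.3002 = 3.263947.
Predictive variance for one new observation = σₙ² + σ² = 65.4481·20.6116/413.3002 + 20.6116 = σ²·(σ₀² + 413.3002)/413.3002 = 20.6116·478.7483/413.3002 = 23.875547; SD = √(20.6116·478.7483/413.3002) = 4.8863.

4.8863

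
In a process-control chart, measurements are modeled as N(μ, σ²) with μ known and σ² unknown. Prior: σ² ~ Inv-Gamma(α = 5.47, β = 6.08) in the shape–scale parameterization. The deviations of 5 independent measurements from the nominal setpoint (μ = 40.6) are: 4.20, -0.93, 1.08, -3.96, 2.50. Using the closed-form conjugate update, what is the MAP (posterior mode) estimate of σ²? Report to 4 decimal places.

With known mean μ and an Inverse-Gamma(α, β) prior on σ², the Normal likelihood is conjugate: posterior is Inv-Gamma(α + n/2, β + Σ(xᵢ−μ)²/2).
Σ(xᵢ−μ)² = (4.20)² + (-0.93)² + (1.08)² + (-3.96)² + (2.50)² = 41.6029.
Posterior: Inv-Gamma(5.47 + 5/2, 6.08 + 41.6029/2) = Inv-Gamma(7.97, 26.88145).
Mode = β/(α+1) = 26.88145/8.97 = 2.9968.

2.9968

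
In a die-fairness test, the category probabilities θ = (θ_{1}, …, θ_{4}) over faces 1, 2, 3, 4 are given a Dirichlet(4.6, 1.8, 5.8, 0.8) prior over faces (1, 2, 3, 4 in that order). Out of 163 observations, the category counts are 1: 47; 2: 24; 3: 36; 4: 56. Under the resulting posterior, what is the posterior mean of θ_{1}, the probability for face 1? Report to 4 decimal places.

The Dirichlet prior is conjugate to the Multinomial likelihood: each posterior αⱼ = prior αⱼ + observed count nⱼ.
Posterior concentration: (51.6, 25.8, 41.8, 56.8), total = 176.0.
E[θ_{1}|data] = α_{1}/Σα = 51.6/176.0 = 0.2932.

0.2932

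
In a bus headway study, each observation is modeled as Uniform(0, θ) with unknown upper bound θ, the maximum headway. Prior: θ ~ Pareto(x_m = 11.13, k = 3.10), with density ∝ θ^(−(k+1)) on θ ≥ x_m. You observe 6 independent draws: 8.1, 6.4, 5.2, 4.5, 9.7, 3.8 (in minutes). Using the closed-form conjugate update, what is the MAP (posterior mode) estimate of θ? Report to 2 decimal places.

11.13

A Pareto(scale x_m, shape k) prior on the upper bound θ of Uniform(0, θ) is conjugate: posterior is Pareto(max(x_m, max xᵢ), k + n).
Sample maximum = 9.7; prior scale x_m = 11.13 → posterior scale = max = 11.13.
Posterior shape = 3.10 + 6 = 9.10.
The Pareto density is decreasing on [x_m, ∞), so the mode is x_m = 11.13.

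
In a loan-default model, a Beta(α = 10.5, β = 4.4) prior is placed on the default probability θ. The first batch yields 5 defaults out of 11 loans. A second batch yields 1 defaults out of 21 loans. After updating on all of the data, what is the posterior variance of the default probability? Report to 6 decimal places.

The Beta prior is conjugate to a Binomial/Bernoulli likelihood; the update adds successes to α and failures to β.
After batch 1: Beta(10.5+5, 4.4+6) = Beta(15.5, 10.4).
After batch 2: Beta(15.5+1, 10.4+20) = Beta(16.5, 30.4).
Var = αβ/((α+β)²(α+β+1)) = 16.5·30.4/(46.9²·47.9) = 0.004761.

0.004761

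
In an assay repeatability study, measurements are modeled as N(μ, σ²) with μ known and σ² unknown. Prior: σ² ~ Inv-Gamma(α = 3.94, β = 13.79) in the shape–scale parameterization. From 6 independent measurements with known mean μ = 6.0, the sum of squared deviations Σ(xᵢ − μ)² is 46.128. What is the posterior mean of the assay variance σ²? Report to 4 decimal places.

With known mean μ and an Inverse-Gamma(α, β) prior on σ², the Normal likelihood is conjugate: posterior is Inv-Gamma(α + n/2, β + Σ(xᵢ−μ)²/2).
Posterior: Inv-Gamma(3.94 + 6/2, 13.79 + 46.128/2) = Inv-Gamma(6.94, 36.8540).
E[σ²|data] = β/(α−1) = 36.8540/5.94 = 6.2044.

6.2044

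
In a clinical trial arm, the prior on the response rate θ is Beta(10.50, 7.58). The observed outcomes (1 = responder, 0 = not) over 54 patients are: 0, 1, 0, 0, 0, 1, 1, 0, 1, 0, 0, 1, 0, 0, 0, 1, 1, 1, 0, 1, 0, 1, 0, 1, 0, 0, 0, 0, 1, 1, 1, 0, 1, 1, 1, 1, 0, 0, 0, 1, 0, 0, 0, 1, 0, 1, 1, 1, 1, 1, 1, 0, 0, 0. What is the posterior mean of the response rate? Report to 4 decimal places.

The Beta prior is conjugate to a Binomial/Bernoulli likelihood; the update adds successes to α and failures to β.
Posterior: Beta(α+k, β+n−k) = Beta(10.50+26, 7.58+28) = Beta(36.50, 35.58).
Posterior mean = α/(α+β) = 36.50/72.08 = 0.5064.

0.5064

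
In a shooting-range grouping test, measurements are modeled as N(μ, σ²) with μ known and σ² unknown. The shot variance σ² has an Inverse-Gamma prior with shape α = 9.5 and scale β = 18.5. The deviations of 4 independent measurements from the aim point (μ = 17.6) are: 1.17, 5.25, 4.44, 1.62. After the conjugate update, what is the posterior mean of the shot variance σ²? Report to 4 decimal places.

4.2033

With known mean μ and an Inverse-Gamma(α, β) prior on σ², the Normal likelihood is conjugate: posterior is Inv-Gamma(α + n/2, β + Σ(xᵢ−μ)²/2).
Σ(xᵢ−μ)² = (1.17)² + (5.25)² + (4.44)² + (1.62)² = 51.2694.
Posterior: Inv-Gamma(9.5 + 4/2, 18.5 + 51.2694/2) = Inv-Gamma(11.50, 44.13470).
E[σ²|data] = β/(α−1) = 44.13470/10.50 = 4.2033.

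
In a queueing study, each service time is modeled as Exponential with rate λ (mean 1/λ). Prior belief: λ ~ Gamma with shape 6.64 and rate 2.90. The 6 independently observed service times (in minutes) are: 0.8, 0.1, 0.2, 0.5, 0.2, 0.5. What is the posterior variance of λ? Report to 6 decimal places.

0.467456

With a Gamma(shape α, rate β) prior on the exponential rate λ, the posterior after n observations with total T = Σxᵢ is Gamma(α+n, β+T).
Sum of observations T = 2.3 minutes; n = 6.
Posterior: Gamma(6.64+6, 2.90+2.3) = Gamma(12.64, 5.20).
Var = α/β² = 0.467456.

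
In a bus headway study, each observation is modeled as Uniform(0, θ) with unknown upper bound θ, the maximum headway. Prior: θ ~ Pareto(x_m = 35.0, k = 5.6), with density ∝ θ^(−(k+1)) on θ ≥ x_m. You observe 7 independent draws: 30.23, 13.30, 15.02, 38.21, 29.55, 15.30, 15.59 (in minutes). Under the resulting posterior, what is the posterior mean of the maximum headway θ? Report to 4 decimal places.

A Pareto(scale x_m, shape k) prior on the upper bound θ of Uniform(0, θ) is conjugate: posterior is Pareto(max(x_m, max xᵢ), k + n).
Sample maximum = 38.21; prior scale x_m = 35.0 → posterior scale = max = 38.21.
Posterior shape = 5.6 + 7 = 12.6.
E[θ|data] = k·x_m/(k−1) = 12.6·38.21/11.6 = 41.5040.

41.5040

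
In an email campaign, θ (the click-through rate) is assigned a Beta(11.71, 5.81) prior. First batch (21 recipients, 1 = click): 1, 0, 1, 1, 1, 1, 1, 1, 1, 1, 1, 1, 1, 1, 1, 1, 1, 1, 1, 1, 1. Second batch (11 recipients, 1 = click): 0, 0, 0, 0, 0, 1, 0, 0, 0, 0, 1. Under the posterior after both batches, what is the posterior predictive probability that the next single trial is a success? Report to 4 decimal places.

The Beta prior is conjugate to a Binomial/Bernoulli likelihood; the update adds successes to α and failures to β.
After batch 1: Beta(11.71+20, 5.81+1) = Beta(31.71, 6.81).
After batch 2: Beta(31.71+2, 6.81+9) = Beta(33.71, 15.81).
For a single future Bernoulli trial, P(success | data) = α/(α+β) = 0.6807.

0.6807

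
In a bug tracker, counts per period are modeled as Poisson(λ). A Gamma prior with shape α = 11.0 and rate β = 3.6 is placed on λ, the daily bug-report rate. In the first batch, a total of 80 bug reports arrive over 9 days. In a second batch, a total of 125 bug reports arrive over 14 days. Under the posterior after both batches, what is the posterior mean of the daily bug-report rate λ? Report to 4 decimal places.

8.1203

With a Gamma(shape α, rate β) prior, the Poisson likelihood is conjugate: the posterior is Gamma(α + ΣXᵢ, β + n).
After batch 1: Gamma(α+S, β+n) = Gamma(11.0+80, 3.6+9) = Gamma(91.0, 12.6).
After batch 2: Gamma(α+S, β+n) = Gamma(91.0+125, 12.6+14) = Gamma(216.0, 26.6).
Posterior mean = α/β = 216.0/26.6 = 8.1203.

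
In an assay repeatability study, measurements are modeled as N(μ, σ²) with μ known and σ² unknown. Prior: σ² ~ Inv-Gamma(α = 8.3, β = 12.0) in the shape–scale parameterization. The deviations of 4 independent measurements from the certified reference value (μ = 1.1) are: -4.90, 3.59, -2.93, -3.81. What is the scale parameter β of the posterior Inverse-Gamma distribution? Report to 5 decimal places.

41.99955

With known mean μ and an Inverse-Gamma(α, β) prior on σ², the Normal likelihood is conjugate: posterior is Inv-Gamma(α + n/2, β + Σ(xᵢ−μ)²/2).
Σ(xᵢ−μ)² = (-4.90)² + (3.59)² + (-2.93)² + (-3.81)² = 59.9991.
Posterior: Inv-Gamma(8.3 + 4/2, 12.0 + 59.9991/2) = Inv-Gamma(10.30, 41.99955).
Posterior β = 41.99955.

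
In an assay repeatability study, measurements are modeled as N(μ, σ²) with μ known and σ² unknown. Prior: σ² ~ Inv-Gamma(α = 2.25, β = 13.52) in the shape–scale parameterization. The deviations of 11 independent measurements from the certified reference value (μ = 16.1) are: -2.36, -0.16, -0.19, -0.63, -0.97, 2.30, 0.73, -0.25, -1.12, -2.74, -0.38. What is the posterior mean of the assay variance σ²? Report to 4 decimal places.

With known mean μ and an Inverse-Gamma(α, β) prior on σ², the Normal likelihood is conjugate: posterior is Inv-Gamma(α + n/2, β + Σ(xᵢ−μ)²/2).
Σ(xᵢ−μ)² = (-2.36)² + (-0.16)² + (-0.19)² + (-0.63)² + (-0.97)² + (2.30)² + (0.73)² + (-0.25)² + (-1.12)² + (-2.74)² + (-0.38)² = 21.7609.
Posterior: Inv-Gamma(2.25 + 11/2, 13.52 + 21.7609/2) = Inv-Gamma(7.75, 24.40045).
E[σ²|data] = β/(α−1) = 24.40045/6.75 = 3.6149.

3.6149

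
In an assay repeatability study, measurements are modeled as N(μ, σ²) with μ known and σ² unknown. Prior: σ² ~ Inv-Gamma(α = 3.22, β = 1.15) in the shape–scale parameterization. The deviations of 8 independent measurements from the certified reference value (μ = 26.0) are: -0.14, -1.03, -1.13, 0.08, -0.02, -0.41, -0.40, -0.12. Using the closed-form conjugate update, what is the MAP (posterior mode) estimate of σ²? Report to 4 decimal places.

0.3045

With known mean μ and an Inverse-Gamma(α, β) prior on σ², the Normal likelihood is conjugate: posterior is Inv-Gamma(α + n/2, β + Σ(xᵢ−μ)²/2).
Σ(xᵢ−μ)² = (-0.14)² + (-1.03)² + (-1.13)² + (0.08)² + (-0.02)² + (-0.41)² + (-0.40)² + (-0.12)² = 2.7067.
Posterior: Inv-Gamma(3.22 + 8/2, 1.15 + 2.7067/2) = Inv-Gamma(7.22, 2.50335).
Mode = β/(α+1) = 2.50335/8.22 = 0.3045.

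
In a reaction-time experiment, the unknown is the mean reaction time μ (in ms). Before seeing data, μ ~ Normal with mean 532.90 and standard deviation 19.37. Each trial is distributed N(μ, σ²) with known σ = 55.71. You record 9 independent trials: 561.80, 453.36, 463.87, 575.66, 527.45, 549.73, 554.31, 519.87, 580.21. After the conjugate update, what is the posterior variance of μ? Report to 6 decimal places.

For Normal data with known variance σ², a Normal(μ₀, σ₀²) prior on μ is conjugate. Posterior precision = 1/σ₀² + n/σ²; posterior mean is the precision-weighted average of μ₀ and x̄.
σ₀² = 19.37² = 375.1969, σ² = 55.71² = 3103.6041; σ² + n·σ₀² = 3103.6041 + 9·375.1969 = 6480.3762.
Posterior precision = 1/σ₀² + n/σ² = 1/375.1969 + 9/3103.6041 = (σ² + n·σ₀²)/(σ₀²σ²) = 6480.3762/(375.1969·3103.6041); posterior variance σₙ² = σ₀²σ²/(σ² + n·σ₀²) = 375.1969·3103.6041/6480.3762 = 179.690592.

179.690592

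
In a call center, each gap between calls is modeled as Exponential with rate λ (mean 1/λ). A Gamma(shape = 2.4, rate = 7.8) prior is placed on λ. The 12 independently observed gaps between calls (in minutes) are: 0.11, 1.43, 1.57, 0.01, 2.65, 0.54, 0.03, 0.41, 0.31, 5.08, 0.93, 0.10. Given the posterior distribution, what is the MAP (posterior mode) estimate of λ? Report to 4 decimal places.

0.6390

With a Gamma(shape α, rate β) prior on the exponential rate λ, the posterior after n observations with total T = Σxᵢ is Gamma(α+n, β+T).
Sum of observations T = 13.17 minutes; n = 12.
Posterior: Gamma(2.4+12, 7.8+13.17) = Gamma(14.4, 20.97).
Mode = (α−1)/β = 0.6390.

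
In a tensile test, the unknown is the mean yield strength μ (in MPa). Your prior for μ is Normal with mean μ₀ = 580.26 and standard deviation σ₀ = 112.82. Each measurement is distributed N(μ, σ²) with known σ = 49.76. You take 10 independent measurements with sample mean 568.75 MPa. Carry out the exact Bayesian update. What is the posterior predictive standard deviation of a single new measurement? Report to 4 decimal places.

52.1434

For Normal data with known variance σ², a Normal(μ₀, σ₀²) prior on μ is conjugate. Posterior precision = 1/σ₀² + n/σ²; posterior mean is the precision-weighted average of μ₀ and x̄.
σ₀² = 112.82² = 12728.3524, σ² = 49.76² = 2476.0576; σ² + n·σ₀² = 2476.0576 + 10·12728.3524 = 129759.5816.
Posterior precision = 1/σ₀² + n/σ² = 1/12728.3524 + 10/2476.0576 = (σ² + n·σ₀²)/(σ₀²σ²) = 129759.5816/(12728.3524·2476.0576); posterior variance σₙ² = σ₀²σ²/(σ² + n·σ₀²) = 12728.3524·2476.0576/129759.5816 = 242.880975.
Predictive variance for one new observation = σₙ² + σ² = 12728.3524·2476.0576/129759.5816 + 2476.0576 = σ²·(σ₀² + 129759.5816)/129759.5816 = 2476.0576·142487.934/129759.5816 = 2718.938575; SD = √(2476.0576·142487.934/129759.5816) = 52.1434.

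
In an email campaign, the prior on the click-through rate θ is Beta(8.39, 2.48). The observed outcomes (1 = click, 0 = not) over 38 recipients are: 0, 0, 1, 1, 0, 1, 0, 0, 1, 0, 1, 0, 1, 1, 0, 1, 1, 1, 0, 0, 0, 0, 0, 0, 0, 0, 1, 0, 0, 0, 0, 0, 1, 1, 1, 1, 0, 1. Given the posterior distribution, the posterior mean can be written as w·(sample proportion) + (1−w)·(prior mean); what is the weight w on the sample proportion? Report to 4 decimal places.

0.7776

The Beta prior is conjugate to a Binomial/Bernoulli likelihood; the update adds successes to α and failures to β.
Posterior mean = (α₀+k)/(α₀+β₀+n) = [n/(α₀+β₀+n)]·(k/n) + [(α₀+β₀)/(α₀+β₀+n)]·α₀/(α₀+β₀), so only n and the prior enter the weight.
The weight on the data is w = n/(α₀+β₀+n) = 38/(8.39+2.48+38) = 38/48.87 = 0.7776.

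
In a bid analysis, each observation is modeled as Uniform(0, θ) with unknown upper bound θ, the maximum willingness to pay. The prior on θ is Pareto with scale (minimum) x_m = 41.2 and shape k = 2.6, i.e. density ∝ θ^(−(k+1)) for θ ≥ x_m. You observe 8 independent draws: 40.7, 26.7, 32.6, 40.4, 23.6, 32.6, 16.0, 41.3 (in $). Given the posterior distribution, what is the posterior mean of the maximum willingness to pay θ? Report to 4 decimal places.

45.6021

A Pareto(scale x_m, shape k) prior on the upper bound θ of Uniform(0, θ) is conjugate: posterior is Pareto(max(x_m, max xᵢ), k + n).
Sample maximum = 41.3; prior scale x_m = 41.2 → posterior scale = max = 41.3.
Posterior shape = 2.6 + 8 = 10.6.
E[θ|data] = k·x_m/(k−1) = 10.6·41.3/9.6 = 45.6021.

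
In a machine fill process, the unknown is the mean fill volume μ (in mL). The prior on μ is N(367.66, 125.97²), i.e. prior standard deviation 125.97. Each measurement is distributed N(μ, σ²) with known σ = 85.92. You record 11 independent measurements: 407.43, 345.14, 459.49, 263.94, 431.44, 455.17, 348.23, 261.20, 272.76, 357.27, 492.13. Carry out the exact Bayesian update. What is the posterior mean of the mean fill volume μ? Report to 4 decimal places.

372.0158

For Normal data with known variance σ², a Normal(μ₀, σ₀²) prior on μ is conjugate. Posterior precision = 1/σ₀² + n/σ²; posterior mean is the precision-weighted average of μ₀ and x̄.
Σxᵢ = 407.43 + 345.14 + 459.49 + 263.94 + 431.44 + 455.17 + 348.23 + 261.20 + 272.76 + 357.27 + 492.13 = 4094.2, so n·x̄ = 4094.2.
σ₀² = 125.97² = 15868.4409, σ² = 85.92² = 7382.2464; σ² + n·σ₀² = 7382.2464 + 11·15868.4409 = 181935.0963.
Posterior mean = (μ₀/σ₀² + n·x̄/σ²)/(1/σ₀² + n/σ²) = (σ²·μ₀ + σ₀²·n·x̄)/(σ² + n·σ₀²) = (7382.2464·367.66 + 15868.4409·4094.2)/181935.0963 = 67682727.444204/181935.0963 = 372.0158.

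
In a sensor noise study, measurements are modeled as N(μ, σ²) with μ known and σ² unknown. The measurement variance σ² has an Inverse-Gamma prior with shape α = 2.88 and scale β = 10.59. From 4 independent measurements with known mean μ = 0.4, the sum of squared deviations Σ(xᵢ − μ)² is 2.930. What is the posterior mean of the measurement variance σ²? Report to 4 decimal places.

3.1070

With known mean μ and an Inverse-Gamma(α, β) prior on σ², the Normal likelihood is conjugate: posterior is Inv-Gamma(α + n/2, β + Σ(xᵢ−μ)²/2).
Posterior: Inv-Gamma(2.88 + 4/2, 10.59 + 2.930/2) = Inv-Gamma(4.88, 12.0550).
E[σ²|data] = β/(α−1) = 12.0550/3.88 = 3.1070.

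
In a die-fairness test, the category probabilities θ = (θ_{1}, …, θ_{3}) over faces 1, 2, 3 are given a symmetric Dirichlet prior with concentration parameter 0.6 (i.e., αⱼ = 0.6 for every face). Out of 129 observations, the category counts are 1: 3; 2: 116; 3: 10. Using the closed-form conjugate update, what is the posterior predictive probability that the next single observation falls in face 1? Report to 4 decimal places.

0.0275

The Dirichlet prior is conjugate to the Multinomial likelihood: each posterior αⱼ = prior αⱼ + observed count nⱼ.
Posterior concentration: (3.6, 116.6, 10.6), total = 130.8.
P(next = 1 | data) = α_{1}/Σα = 0.0275.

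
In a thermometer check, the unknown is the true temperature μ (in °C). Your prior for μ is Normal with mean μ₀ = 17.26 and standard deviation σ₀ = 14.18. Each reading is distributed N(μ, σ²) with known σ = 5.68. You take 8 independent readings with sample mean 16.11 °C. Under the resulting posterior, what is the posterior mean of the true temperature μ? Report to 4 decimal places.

For Normal data with known variance σ², a Normal(μ₀, σ₀²) prior on μ is conjugate. Posterior precision = 1/σ₀² + n/σ²; posterior mean is the precision-weighted average of μ₀ and x̄.
n·x̄ = 8·16.11 = 128.88.
σ₀² = 14.18² = 201.0724, σ² = 5.68² = 32.2624; σ² + n·σ₀² = 32.2624 + 8·201.0724 = 1640.8416.
Posterior mean = (μ₀/σ₀² + n·x̄/σ²)/(1/σ₀² + n/σ²) = (σ²·μ₀ + σ₀²·n·x̄)/(σ² + n·σ₀²) = (32.2624·17.26 + 201.0724·128.88)/1640.8416 = 26471.059936/1640.8416 = 16.1326.

16.1326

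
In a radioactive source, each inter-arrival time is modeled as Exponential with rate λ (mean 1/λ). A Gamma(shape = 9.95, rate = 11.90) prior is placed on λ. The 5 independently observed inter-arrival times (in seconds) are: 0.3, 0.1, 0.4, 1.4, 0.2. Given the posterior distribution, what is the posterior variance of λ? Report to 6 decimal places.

0.073109

With a Gamma(shape α, rate β) prior on the exponential rate λ, the posterior after n observations with total T = Σxᵢ is Gamma(α+n, β+T).
Sum of observations T = 2.4 seconds; n = 5.
Posterior: Gamma(9.95+5, 11.90+2.4) = Gamma(14.95, 14.30).
Var = α/β² = 0.073109.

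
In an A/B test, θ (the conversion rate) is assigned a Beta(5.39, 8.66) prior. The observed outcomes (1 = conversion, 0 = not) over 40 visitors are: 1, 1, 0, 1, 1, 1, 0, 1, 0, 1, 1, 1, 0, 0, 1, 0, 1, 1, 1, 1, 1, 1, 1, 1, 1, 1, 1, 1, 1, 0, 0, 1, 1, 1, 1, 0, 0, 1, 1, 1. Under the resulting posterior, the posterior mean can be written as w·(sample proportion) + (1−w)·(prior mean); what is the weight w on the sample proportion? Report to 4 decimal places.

The Beta prior is conjugate to a Binomial/Bernoulli likelihood; the update adds successes to α and failures to β.
Posterior mean = (α₀+k)/(α₀+β₀+n) = [n/(α₀+β₀+n)]·(k/n) + [(α₀+β₀)/(α₀+β₀+n)]·α₀/(α₀+β₀), so only n and the prior enter the weight.
The weight on the data is w = n/(α₀+β₀+n) = 40/(5.39+8.66+40) = 40/54.05 = 0.7401.

0.7401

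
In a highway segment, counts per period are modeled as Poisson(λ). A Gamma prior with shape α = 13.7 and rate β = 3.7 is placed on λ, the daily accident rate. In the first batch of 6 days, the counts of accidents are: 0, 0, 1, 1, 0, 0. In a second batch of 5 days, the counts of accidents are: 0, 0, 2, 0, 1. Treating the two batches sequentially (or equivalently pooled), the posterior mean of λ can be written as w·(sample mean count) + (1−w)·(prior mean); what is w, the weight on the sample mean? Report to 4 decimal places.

With a Gamma(shape α, rate β) prior, the Poisson likelihood is conjugate: the posterior is Gamma(α + ΣXᵢ, β + n).
Total number of days: n = 6 + 5 = 11.
Posterior mean = (α₀+S)/(β₀+n) = [n/(β₀+n)]·(S/n) + [β₀/(β₀+n)]·(α₀/β₀), so only n and β₀ enter the weight.
Weight on data w = n/(β₀+n) = 11/(3.7+11) = 11/14.7 = 0.7483.

0.7483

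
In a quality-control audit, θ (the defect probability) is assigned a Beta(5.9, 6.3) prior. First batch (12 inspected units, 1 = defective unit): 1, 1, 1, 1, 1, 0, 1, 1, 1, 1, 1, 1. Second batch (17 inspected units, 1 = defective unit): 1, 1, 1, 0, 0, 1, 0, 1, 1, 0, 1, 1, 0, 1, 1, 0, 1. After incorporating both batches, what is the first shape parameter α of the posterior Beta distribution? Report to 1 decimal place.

The Beta prior is conjugate to a Binomial/Bernoulli likelihood; the update adds successes to α and failures to β.
After batch 1: Beta(5.9+11, 6.3+1) = Beta(16.9, 7.3).
After batch 2: Beta(16.9+11, 7.3+6) = Beta(27.9, 13.3).
Posterior α = 27.9.

27.9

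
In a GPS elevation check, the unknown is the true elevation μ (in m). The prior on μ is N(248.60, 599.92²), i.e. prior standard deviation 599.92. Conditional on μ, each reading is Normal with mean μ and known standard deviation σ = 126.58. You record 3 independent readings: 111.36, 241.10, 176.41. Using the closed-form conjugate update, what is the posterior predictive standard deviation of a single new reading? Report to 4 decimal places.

For Normal data with known variance σ², a Normal(μ₀, σ₀²) prior on μ is conjugate. Posterior precision = 1/σ₀² + n/σ²; posterior mean is the precision-weighted average of μ₀ and x̄.
σ₀² = 599.92² = 359904.0064, σ² = 126.58² = 16022.4964; σ² + n·σ₀² = 16022.4964 + 3·359904.0064 = 1095734.5156.
Posterior precision = 1/σ₀² + n/σ² = 1/359904.0064 + 3/16022.4964 = (σ² + n·σ₀²)/(σ₀²σ²) = 1095734.5156/(359904.0064·16022.4964); posterior variance σₙ² = σ₀²σ²/(σ² + n·σ₀²) = 359904.0064·16022.4964/1095734.5156 = 5262.735238.
Predictive variance for one new observation = σₙ² + σ² = 359904.0064·16022.4964/1095734.5156 + 16022.4964 = σ²·(σ₀² + 1095734.5156)/1095734.5156 = 16022.4964·1455638.522/1095734.5156 = 21285.231638; SD = √(16022.4964·1455638.522/1095734.5156) = 145.8946.

145.8946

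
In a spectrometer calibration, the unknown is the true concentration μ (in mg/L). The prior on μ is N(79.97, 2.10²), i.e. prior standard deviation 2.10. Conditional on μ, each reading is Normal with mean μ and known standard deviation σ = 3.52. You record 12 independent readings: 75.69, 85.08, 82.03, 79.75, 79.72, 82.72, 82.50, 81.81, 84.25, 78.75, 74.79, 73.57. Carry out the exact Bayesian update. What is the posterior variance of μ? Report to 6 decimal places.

For Normal data with known variance σ², a Normal(μ₀, σ₀²) prior on μ is conjugate. Posterior precision = 1/σ₀² + n/σ²; posterior mean is the precision-weighted average of μ₀ and x̄.
σ₀² = 2.10² = 4.41, σ² = 3.52² = 12.3904; σ² + n·σ₀² = 12.3904 + 12·4.41 = 65.3104.
Posterior precision = 1/σ₀² + n/σ² = 1/4.41 + 12/12.3904 = (σ² + n·σ₀²)/(σ₀²σ²) = 65.3104/(4.41·12.3904); posterior variance σₙ² = σ₀²σ²/(σ² + n·σ₀²) = 4.41·12.3904/65.3104 = 0.836646.

0.836646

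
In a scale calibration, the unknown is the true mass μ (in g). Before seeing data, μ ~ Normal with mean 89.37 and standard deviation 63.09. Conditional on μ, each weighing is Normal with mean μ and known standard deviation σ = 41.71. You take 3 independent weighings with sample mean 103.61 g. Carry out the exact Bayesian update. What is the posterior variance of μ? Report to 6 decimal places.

For Normal data with known variance σ², a Normal(μ₀, σ₀²) prior on μ is conjugate. Posterior precision = 1/σ₀² + n/σ²; posterior mean is the precision-weighted average of μ₀ and x̄.
σ₀² = 63.09² = 3980.3481, σ² = 41.71² = 1739.7241; σ² + n·σ₀² = 1739.7241 + 3·3980.3481 = 13680.7684.
Posterior precision = 1/σ₀² + n/σ² = 1/3980.3481 + 3/1739.7241 = (σ² + n·σ₀²)/(σ₀²σ²) = 13680.7684/(3980.3481·1739.7241); posterior variance σₙ² = σ₀²σ²/(σ² + n·σ₀²) = 3980.3481·1739.7241/13680.7684 = 506.163639.

506.163639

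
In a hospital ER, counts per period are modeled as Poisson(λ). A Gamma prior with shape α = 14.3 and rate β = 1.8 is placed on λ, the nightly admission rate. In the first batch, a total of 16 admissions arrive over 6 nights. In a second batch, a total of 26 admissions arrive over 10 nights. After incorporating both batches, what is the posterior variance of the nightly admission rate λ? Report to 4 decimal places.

0.1777

With a Gamma(shape α, rate β) prior, the Poisson likelihood is conjugate: the posterior is Gamma(α + ΣXᵢ, β + n).
After batch 1: Gamma(α+S, β+n) = Gamma(14.3+16, 1.8+6) = Gamma(30.3, 7.8).
After batch 2: Gamma(α+S, β+n) = Gamma(30.3+26, 7.8+10) = Gamma(56.3, 17.8).
Var = α/β² = 56.3/17.8² = 0.1777.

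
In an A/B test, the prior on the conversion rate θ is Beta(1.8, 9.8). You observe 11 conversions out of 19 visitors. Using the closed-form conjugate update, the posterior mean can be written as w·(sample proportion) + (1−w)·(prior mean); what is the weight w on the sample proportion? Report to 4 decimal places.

0.6209

The Beta prior is conjugate to a Binomial/Bernoulli likelihood; the update adds successes to α and failures to β.
Posterior mean = (α₀+k)/(α₀+β₀+n) = [n/(α₀+β₀+n)]·(k/n) + [(α₀+β₀)/(α₀+β₀+n)]·α₀/(α₀+β₀), so only n and the prior enter the weight.
The weight on the data is w = n/(α₀+β₀+n) = 19/(1.8+9.8+19) = 19/30.6 = 0.6209.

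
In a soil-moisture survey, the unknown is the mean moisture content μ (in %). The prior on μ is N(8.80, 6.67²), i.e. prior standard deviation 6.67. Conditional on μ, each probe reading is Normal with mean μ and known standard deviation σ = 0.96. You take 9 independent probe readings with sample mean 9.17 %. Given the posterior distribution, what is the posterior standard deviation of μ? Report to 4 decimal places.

For Normal data with known variance σ², a Normal(μ₀, σ₀²) prior on μ is conjugate. Posterior precision = 1/σ₀² + n/σ²; posterior mean is the precision-weighted average of μ₀ and x̄.
σ₀² = 6.67² = 44.4889, σ² = 0.96² = 0.9216; σ² + n·σ₀² = 0.9216 + 9·44.4889 = 401.3217.
Posterior precision = 1/σ₀² + n/σ² = 1/44.4889 + 9/0.9216 = (σ² + n·σ₀²)/(σ₀²σ²) = 401.3217/(44.4889·0.9216); posterior variance σₙ² = σ₀²σ²/(σ² + n·σ₀²) = 44.4889·0.9216/401.3217 = 0.102165.
Posterior SD = √σₙ² = √(44.4889·0.9216/401.3217) = 0.3196.

0.3196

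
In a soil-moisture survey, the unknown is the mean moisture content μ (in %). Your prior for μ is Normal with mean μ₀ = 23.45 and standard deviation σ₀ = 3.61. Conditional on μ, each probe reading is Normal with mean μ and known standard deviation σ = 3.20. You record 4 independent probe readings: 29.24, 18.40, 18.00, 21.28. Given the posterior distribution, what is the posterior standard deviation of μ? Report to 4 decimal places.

For Normal data with known variance σ², a Normal(μ₀, σ₀²) prior on μ is conjugate. Posterior precision = 1/σ₀² + n/σ²; posterior mean is the precision-weighted average of μ₀ and x̄.
σ₀² = 3.61² = 13.0321, σ² = 3.20² = 10.24; σ² + n·σ₀² = 10.24 + 4·13.0321 = 62.3684.
Posterior precision = 1/σ₀² + n/σ² = 1/13.0321 + 4/10.24 = (σ² + n·σ₀²)/(σ₀²σ²) = 62.3684/(13.0321·10.24); posterior variance σₙ² = σ₀²σ²/(σ² + n·σ₀²) = 13.0321·10.24/62.3684 = 2.139685.
Posterior SD = √σₙ² = √(13.0321·10.24/62.3684) = 1.4628.

1.4628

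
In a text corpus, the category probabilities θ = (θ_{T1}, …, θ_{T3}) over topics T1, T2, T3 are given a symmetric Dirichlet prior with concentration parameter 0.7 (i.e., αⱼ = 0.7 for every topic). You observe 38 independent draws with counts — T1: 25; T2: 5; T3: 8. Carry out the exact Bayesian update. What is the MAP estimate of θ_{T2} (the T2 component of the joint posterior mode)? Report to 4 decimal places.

The Dirichlet prior is conjugate to the Multinomial likelihood: each posterior αⱼ = prior αⱼ + observed count nⱼ.
Posterior concentration: (25.7, 5.7, 8.7), total = 40.1.
Joint mode component: (α_{T2}−1)/(Σα−K) = 4.7/37.1 = 0.1267.

0.1267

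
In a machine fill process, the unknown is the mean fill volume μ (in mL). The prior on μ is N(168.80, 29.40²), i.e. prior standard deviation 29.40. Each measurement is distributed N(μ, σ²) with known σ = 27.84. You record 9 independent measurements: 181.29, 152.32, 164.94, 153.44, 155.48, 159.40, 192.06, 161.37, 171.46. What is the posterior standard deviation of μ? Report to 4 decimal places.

For Normal data with known variance σ², a Normal(μ₀, σ₀²) prior on μ is conjugate. Posterior precision = 1/σ₀² + n/σ²; posterior mean is the precision-weighted average of μ₀ and x̄.
σ₀² = 29.40² = 864.36, σ² = 27.84² = 775.0656; σ² + n·σ₀² = 775.0656 + 9·864.36 = 8554.3056.
Posterior precision = 1/σ₀² + n/σ² = 1/864.36 + 9/775.0656 = (σ² + n·σ₀²)/(σ₀²σ²) = 8554.3056/(864.36·775.0656); posterior variance σₙ² = σ₀²σ²/(σ² + n·σ₀²) = 864.36·775.0656/8554.3056 = 78.315615.
Posterior SD = √σₙ² = √(864.36·775.0656/8554.3056) = 8.8496.

8.8496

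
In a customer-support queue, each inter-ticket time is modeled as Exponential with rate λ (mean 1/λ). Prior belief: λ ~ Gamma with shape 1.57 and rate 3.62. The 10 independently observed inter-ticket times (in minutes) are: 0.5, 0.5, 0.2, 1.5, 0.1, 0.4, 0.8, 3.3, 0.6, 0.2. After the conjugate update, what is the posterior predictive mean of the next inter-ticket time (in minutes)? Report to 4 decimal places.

1.1088

With a Gamma(shape α, rate β) prior on the exponential rate λ, the posterior after n observations with total T = Σxᵢ is Gamma(α+n, β+T).
Sum of observations T = 8.1 minutes; n = 10.
Posterior: Gamma(1.57+10, 3.62+8.1) = Gamma(11.57, 11.72).
The predictive distribution for the next observation is Lomax; its mean is β/(α−1) = 11.72/10.57 = 1.1088.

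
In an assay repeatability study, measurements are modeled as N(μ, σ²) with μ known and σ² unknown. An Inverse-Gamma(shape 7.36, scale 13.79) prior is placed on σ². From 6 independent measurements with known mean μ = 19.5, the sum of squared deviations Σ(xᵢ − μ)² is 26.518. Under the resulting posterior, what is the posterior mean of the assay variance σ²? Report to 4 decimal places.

2.8899

With known mean μ and an Inverse-Gamma(α, β) prior on σ², the Normal likelihood is conjugate: posterior is Inv-Gamma(α + n/2, β + Σ(xᵢ−μ)²/2).
Posterior: Inv-Gamma(7.36 + 6/2, 13.79 + 26.518/2) = Inv-Gamma(10.36, 27.0490).
E[σ²|data] = β/(α−1) = 27.0490/9.36 = 2.8899.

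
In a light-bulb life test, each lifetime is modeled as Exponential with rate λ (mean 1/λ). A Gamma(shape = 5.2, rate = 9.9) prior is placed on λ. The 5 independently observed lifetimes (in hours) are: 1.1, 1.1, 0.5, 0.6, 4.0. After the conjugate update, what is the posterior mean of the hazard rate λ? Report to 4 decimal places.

With a Gamma(shape α, rate β) prior on the exponential rate λ, the posterior after n observations with total T = Σxᵢ is Gamma(α+n, β+T).
Sum of observations T = 7.3 hours; n = 5.
Posterior: Gamma(5.2+5, 9.9+7.3) = Gamma(10.2, 17.2).
Posterior mean of λ = α/β = 10.2/17.2 = 0.5930.

0.5930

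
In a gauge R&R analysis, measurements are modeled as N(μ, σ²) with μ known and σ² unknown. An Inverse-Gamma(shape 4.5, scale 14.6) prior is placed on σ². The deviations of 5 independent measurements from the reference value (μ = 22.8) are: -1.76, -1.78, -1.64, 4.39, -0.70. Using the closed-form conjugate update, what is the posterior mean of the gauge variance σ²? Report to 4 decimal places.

4.8265

With known mean μ and an Inverse-Gamma(α, β) prior on σ², the Normal likelihood is conjugate: posterior is Inv-Gamma(α + n/2, β + Σ(xᵢ−μ)²/2).
Σ(xᵢ−μ)² = (-1.76)² + (-1.78)² + (-1.64)² + (4.39)² + (-0.70)² = 28.7177.
Posterior: Inv-Gamma(4.5 + 5/2, 14.6 + 28.7177/2) = Inv-Gamma(7.00, 28.95885).
E[σ²|data] = β/(α−1) = 28.95885/6.00 = 4.8265.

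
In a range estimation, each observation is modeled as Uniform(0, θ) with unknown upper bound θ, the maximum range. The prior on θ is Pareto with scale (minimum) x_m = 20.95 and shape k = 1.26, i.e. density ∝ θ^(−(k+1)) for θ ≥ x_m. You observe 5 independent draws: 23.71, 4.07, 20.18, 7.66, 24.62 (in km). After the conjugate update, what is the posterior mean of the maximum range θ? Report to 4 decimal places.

A Pareto(scale x_m, shape k) prior on the upper bound θ of Uniform(0, θ) is conjugate: posterior is Pareto(max(x_m, max xᵢ), k + n).
Sample maximum = 24.62; prior scale x_m = 20.95 → posterior scale = max = 24.62.
Posterior shape = 1.26 + 5 = 6.26.
E[θ|data] = k·x_m/(k−1) = 6.26·24.62/5.26 = 29.3006.

29.3006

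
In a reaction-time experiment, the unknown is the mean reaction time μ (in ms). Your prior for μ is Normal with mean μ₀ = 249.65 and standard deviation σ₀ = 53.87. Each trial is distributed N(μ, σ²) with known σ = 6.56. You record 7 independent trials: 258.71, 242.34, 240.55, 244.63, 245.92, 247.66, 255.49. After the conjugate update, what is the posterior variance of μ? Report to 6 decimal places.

For Normal data with known variance σ², a Normal(μ₀, σ₀²) prior on μ is conjugate. Posterior precision = 1/σ₀² + n/σ²; posterior mean is the precision-weighted average of μ₀ and x̄.
σ₀² = 53.87² = 2901.9769, σ² = 6.56² = 43.0336; σ² + n·σ₀² = 43.0336 + 7·2901.9769 = 20356.8719.
Posterior precision = 1/σ₀² + n/σ² = 1/2901.9769 + 7/43.0336 = (σ² + n·σ₀²)/(σ₀²σ²) = 20356.8719/(2901.9769·43.0336); posterior variance σₙ² = σ₀²σ²/(σ² + n·σ₀²) = 2901.9769·43.0336/20356.8719 = 6.134661.

6.134661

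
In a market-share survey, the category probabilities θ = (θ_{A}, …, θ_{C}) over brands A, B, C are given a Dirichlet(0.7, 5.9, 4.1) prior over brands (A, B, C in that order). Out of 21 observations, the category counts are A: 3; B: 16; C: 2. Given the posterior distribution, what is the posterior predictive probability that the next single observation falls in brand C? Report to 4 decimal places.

The Dirichlet prior is conjugate to the Multinomial likelihood: each posterior αⱼ = prior αⱼ + observed count nⱼ.
Posterior concentration: (3.7, 21.9, 6.1), total = 31.7.
P(next = C | data) = α_{C}/Σα = 0.1924.

0.1924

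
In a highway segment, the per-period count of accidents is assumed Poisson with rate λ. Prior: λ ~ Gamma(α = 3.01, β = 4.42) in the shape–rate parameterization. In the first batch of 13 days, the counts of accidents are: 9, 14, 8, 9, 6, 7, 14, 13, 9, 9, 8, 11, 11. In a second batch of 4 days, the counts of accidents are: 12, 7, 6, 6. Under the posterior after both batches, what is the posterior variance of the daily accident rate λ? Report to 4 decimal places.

0.3531

With a Gamma(shape α, rate β) prior, the Poisson likelihood is conjugate: the posterior is Gamma(α + ΣXᵢ, β + n).
Batch 1: sum of counts S = 128 over n = 13 days.
After batch 1: Gamma(α+S, β+n) = Gamma(3.01+128, 4.42+13) = Gamma(131.01, 17.42).
Batch 2: sum of counts S = 31 over n = 4 days.
After batch 2: Gamma(α+S, β+n) = Gamma(131.01+31, 17.42+4) = Gamma(162.01, 21.42).
Var = α/β² = 162.01/21.42² = 0.3531.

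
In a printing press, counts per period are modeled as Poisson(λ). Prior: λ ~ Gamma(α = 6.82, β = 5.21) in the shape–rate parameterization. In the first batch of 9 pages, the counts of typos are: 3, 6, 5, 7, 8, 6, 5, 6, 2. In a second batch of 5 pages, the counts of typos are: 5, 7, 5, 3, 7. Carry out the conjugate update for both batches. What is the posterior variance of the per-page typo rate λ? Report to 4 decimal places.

With a Gamma(shape α, rate β) prior, the Poisson likelihood is conjugate: the posterior is Gamma(α + ΣXᵢ, β + n).
Batch 1: sum of counts S = 48 over n = 9 pages.
After batch 1: Gamma(α+S, β+n) = Gamma(6.82+48, 5.21+9) = Gamma(54.82, 14.21).
Batch 2: sum of counts S = 27 over n = 5 pages.
After batch 2: Gamma(α+S, β+n) = Gamma(54.82+27, 14.21+5) = Gamma(81.82, 19.21).
Var = α/β² = 81.82/19.21² = 0.2217.

0.2217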